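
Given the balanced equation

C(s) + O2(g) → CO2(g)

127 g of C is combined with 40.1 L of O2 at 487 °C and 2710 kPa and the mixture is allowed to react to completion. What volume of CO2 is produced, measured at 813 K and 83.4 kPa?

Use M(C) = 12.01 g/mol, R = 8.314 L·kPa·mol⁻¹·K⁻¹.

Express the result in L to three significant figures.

857 L

n(C) = 127 / 12.01 = 10.57 mol
n(O2) = PV/RT = (2710 × 40.1) / (8.314 × 760.15) = 17.20 mol
For 10.57 mol C, stoichiometry requires (1/1) × 10.57 = 10.57 mol O2; 17.20 mol is available, so C is limiting.
n(CO2) = (1/1) × 10.57 = 10.57 mol
V(CO2) = nRT/P = 10.57 × 8.314 × 813 / 83.4 = 856.7 L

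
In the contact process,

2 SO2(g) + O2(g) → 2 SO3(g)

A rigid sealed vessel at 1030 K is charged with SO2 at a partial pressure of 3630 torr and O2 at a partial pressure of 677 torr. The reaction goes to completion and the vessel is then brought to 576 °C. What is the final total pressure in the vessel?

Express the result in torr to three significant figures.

2990 torr

With V and T fixed, P_i ∝ n_i, so the mole ratios apply directly to partial pressures at 1030 K.
P(O2) required for 3630 torr of SO2 = (1/2) × 3630 = 1815 torr; available 677 torr, so O2 is limiting.
P(SO2) remaining = 3630 − (2/1) × 677 = 2276 torr
P(gaseous products) = (2)/1 × 677 = 1354 torr
P_total at 1030 K = 2276 + 1354 = 3630 torr
Scaling to 576 °C: P = 3630 × 849.15/1030 = 2993 torr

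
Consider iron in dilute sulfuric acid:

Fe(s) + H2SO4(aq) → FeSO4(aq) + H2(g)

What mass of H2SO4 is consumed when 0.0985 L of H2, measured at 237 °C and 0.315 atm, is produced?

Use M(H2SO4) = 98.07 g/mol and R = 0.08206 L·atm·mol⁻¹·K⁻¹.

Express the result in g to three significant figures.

0.0727 g

n(H2) = PV/RT = (0.315 × 0.0985) / (0.08206 × 510.15) = 0.0007412 mol
n(H2SO4) = (1/1) × 0.0007412 = 0.0007412 mol
m(H2SO4) = 0.0007412 × 98.07 = 0.07269 g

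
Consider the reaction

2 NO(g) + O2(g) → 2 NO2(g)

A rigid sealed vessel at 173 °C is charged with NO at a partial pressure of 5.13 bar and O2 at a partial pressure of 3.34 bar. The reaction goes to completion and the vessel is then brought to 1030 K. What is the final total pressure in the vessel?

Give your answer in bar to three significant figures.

Because the vessel is rigid and T is held at 173 °C, work the stoichiometry in partial pressures (P_i = n_iRT/V).
P(O2) required for 5.13 bar of NO = (1/2) × 5.13 = 2.565 bar; available 3.34 bar, so NO is limiting.
P(O2) remaining = 3.34 − (1/2) × 5.13 = 0.7750 bar
P(gaseous products) = (2)/2 × 5.13 = 5.130 bar
P_total at 173 °C = 0.7750 + 5.130 = 5.905 bar
Scaling to 1030 K: P = 5.905 × 1030/446.15 = 13.63 bar

13.6 bar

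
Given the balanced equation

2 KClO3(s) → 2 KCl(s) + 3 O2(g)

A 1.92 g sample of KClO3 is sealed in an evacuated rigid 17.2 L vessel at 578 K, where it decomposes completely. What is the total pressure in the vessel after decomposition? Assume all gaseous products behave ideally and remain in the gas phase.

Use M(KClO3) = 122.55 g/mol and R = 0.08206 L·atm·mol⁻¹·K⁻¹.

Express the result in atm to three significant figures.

0.0648 atm

n(KClO3) = 1.92 / 122.55 = 0.01567 mol
n(gas produced) = (3/2) × 0.01567 = 0.02350 mol
P = nRT/V = 0.02350 × 0.08206 × 578 / 17.2 = 0.06480 atm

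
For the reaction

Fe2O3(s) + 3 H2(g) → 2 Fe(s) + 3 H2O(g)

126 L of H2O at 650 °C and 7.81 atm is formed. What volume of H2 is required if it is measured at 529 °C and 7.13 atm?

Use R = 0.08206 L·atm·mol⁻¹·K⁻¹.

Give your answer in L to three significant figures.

n(H2O) = PV/RT = (7.81 × 126) / (0.08206 × 923.15) = 12.99 mol
n(H2) = (3/3) × 12.99 = 12.99 mol
V = nRT/P = 12.99 × 0.08206 × 802.15 / 7.13 = 119.9 L

120 L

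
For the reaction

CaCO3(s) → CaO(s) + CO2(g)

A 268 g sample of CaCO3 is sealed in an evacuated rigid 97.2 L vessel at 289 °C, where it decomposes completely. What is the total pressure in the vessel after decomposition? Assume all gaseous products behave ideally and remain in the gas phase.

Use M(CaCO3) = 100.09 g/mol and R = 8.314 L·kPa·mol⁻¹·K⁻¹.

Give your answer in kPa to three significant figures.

129 kPa

n(CaCO3) = 268 / 100.09 = 2.678 mol
n(gas produced) = (1/1) × 2.678 = 2.678 mol
P = nRT/V = 2.678 × 8.314 × 562.15 / 97.2 = 128.8 kPa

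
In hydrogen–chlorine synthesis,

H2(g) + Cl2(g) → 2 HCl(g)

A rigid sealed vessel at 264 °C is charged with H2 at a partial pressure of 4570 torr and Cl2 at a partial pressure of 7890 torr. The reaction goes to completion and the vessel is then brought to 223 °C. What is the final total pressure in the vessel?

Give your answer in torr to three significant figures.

Because the vessel is rigid and T is held at 264 °C, work the stoichiometry in partial pressures (P_i = n_iRT/V).
P(Cl2) required for 4570 torr of H2 = (1/1) × 4570 = 4570 torr; available 7890 torr, so H2 is limiting.
P(Cl2) remaining = 7890 − (1/1) × 4570 = 3320 torr
P(gaseous products) = (2)/1 × 4570 = 9140 torr
P_total at 264 °C = 3320 + 9140 = 12460 torr
Scaling to 223 °C: P = 12460 × 496.15/537.15 = 11510 torr

11500 torr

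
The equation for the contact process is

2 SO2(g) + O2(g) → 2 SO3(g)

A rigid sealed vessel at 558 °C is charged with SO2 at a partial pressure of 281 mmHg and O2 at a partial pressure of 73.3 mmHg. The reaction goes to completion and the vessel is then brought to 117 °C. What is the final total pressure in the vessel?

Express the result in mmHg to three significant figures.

132 mmHg

Because the vessel is rigid and T is held at 558 °C, work the stoichiometry in partial pressures (P_i = n_iRT/V).
P(O2) required for 281 mmHg of SO2 = (1/2) × 281 = 140.5 mmHg; available 73.3 mmHg, so O2 is limiting.
P(SO2) remaining = 281 − (2/1) × 73.3 = 134.4 mmHg
P(gaseous products) = (2)/1 × 73.3 = 146.6 mmHg
P_total at 558 °C = 134.4 + 146.6 = 281.0 mmHg
Scaling to 117 °C: P = 281.0 × 390.15/831.15 = 131.9 mmHg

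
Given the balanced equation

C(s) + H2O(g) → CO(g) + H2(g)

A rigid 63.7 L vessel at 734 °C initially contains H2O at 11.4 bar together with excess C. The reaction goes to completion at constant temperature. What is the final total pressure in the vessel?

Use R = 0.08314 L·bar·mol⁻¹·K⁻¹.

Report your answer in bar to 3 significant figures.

22.8 bar

At constant T and V, P ∝ n(gas): 1 mol gas → 2 mol gas.
P_final = (2/1) × 11.4 = 22.80 bar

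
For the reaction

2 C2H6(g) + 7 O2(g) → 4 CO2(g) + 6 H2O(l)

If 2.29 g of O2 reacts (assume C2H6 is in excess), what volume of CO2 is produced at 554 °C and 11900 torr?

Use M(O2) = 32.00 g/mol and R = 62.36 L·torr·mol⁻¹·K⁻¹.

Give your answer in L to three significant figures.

0.177 L

n(O2) = 2.290 / 32.00 = 0.07156 mol
n(CO2) = (4/7) × 0.07156 = 0.04089 mol
V = nRT/P = 0.04089 × 62.36 × 827.15 / 11900 = 0.1772 L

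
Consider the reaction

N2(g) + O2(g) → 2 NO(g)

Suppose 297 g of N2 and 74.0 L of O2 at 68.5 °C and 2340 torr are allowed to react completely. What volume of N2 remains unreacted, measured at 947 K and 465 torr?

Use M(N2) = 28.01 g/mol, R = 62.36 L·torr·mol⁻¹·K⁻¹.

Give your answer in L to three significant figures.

314 L

n(N2) = 297 / 28.01 = 10.60 mol
n(O2) = PV/RT = (2340 × 74.0) / (62.36 × 341.65) = 8.128 mol
For 10.60 mol N2, stoichiometry requires (1/1) × 10.60 = 10.60 mol O2; 8.128 mol is available, so O2 is limiting.
n(N2) consumed = (1/1) × 8.128 = 8.128 mol; remaining = 10.60 − 8.128 = 2.472 mol
V(N2) = nRT/P = 2.472 × 62.36 × 947 / 465 = 313.9 L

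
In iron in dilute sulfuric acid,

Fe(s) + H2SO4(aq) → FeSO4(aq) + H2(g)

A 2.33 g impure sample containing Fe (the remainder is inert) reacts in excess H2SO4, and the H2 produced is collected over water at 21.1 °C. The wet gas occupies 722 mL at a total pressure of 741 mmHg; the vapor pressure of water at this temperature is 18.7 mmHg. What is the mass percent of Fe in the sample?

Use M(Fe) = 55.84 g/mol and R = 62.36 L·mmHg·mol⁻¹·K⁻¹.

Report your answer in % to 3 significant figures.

P(H2) = 741 − 18.7 = 722.3 mmHg
n(H2) = PV/RT = (722.3 × 0.7220) / (62.36 × 294.25) = 0.02842 mol
n(Fe) = (1/1) × 0.02842 = 0.02842 mol
m(Fe) = 0.02842 × 55.84 = 1.587 g
%Fe = 1.587 / 2.33 × 100 = 68.11%

68.1 %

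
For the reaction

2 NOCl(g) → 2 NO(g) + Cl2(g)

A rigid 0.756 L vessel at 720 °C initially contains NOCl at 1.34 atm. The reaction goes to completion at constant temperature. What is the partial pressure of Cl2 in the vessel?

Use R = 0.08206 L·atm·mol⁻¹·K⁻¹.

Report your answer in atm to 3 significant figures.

0.670 atm

n(NOCl)₀ = PV/RT = (1.34 × 0.756) / (0.08206 × 993.15) = 0.01243 mol
n(Cl2) = (1/2) × 0.01243 = 0.006215 mol
P(Cl2) = nRT/V = 0.006215 × 0.08206 × 993.15 / 0.756 = 0.6700 atm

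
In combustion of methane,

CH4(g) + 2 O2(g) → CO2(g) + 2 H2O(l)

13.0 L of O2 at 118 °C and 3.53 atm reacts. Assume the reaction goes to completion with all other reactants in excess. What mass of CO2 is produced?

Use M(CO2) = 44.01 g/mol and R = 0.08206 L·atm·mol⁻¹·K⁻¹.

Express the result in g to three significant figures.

31.5 g

n(O2) = PV/RT = (3.53 × 13.0) / (0.08206 × 391.15) = 1.430 mol
n(CO2) = (1/2) × 1.430 = 0.7150 mol
m(CO2) = 0.7150 × 44.01 = 31.47 g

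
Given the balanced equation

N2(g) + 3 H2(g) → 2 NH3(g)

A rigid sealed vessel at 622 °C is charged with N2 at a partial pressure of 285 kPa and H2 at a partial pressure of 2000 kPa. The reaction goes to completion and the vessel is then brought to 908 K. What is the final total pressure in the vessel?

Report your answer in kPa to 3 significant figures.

1740 kPa

Because the vessel is rigid and T is held at 622 °C, work the stoichiometry in partial pressures (P_i = n_iRT/V).
P(H2) required for 285 kPa of N2 = (3/1) × 285 = 855.0 kPa; available 2000 kPa, so N2 is limiting.
P(H2) remaining = 2000 − (3/1) × 285 = 1145 kPa
P(gaseous products) = (2)/1 × 285 = 570.0 kPa
P_total at 622 °C = 1145 + 570.0 = 1715 kPa
Scaling to 908 K: P = 1715 × 908/895.15 = 1740 kPa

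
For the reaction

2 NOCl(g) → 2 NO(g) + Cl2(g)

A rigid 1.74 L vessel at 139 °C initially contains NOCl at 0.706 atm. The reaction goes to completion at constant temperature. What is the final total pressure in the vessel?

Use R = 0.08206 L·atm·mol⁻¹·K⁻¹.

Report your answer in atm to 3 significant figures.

1.06 atm

Rigid vessel, constant T ⇒ P scales with total gas moles (2 → 3).
P_final = (3/2) × 0.706 = 1.059 atm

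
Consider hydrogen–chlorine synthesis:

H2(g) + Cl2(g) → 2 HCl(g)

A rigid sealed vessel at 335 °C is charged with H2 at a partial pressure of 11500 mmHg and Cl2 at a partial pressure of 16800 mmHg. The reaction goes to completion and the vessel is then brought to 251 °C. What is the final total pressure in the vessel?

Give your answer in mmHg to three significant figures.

24400 mmHg

Because the vessel is rigid and T is held at 335 °C, work the stoichiometry in partial pressures (P_i = n_iRT/V).
P(Cl2) required for 11500 mmHg of H2 = (1/1) × 11500 = 11500 mmHg; available 16800 mmHg, so H2 is limiting.
P(Cl2) remaining = 16800 − (1/1) × 11500 = 5300 mmHg
P(gaseous products) = (2)/1 × 11500 = 23000 mmHg
P_total at 335 °C = 5300 + 23000 = 28300 mmHg
Scaling to 251 °C: P = 28300 × 524.15/608.15 = 24390 mmHg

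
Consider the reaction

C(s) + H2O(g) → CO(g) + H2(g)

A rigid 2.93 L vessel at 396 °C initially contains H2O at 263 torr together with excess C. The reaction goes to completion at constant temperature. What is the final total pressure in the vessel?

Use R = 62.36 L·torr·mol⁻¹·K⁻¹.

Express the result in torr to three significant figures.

526 torr

Since T and V are fixed, P_final/P_initial = n_final/n_initial = 2/1.
P_final = (2/1) × 263 = 526.0 torr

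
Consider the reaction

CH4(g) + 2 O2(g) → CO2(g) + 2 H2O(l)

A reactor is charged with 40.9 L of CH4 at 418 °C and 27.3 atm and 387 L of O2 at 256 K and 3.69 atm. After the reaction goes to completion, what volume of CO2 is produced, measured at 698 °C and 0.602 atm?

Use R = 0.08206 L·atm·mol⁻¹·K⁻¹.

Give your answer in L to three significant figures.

2610 L

n(CH4) = PV/RT = (27.3 × 40.9) / (0.08206 × 691.15) = 19.69 mol
n(O2) = PV/RT = (3.69 × 387) / (0.08206 × 256) = 67.98 mol
For 19.69 mol CH4, stoichiometry requires (2/1) × 19.69 = 39.38 mol O2; 67.98 mol is available, so CH4 is limiting.
n(CO2) = (1/1) × 19.69 = 19.69 mol
V(CO2) = nRT/P = 19.69 × 0.08206 × 971.15 / 0.602 = 2607 L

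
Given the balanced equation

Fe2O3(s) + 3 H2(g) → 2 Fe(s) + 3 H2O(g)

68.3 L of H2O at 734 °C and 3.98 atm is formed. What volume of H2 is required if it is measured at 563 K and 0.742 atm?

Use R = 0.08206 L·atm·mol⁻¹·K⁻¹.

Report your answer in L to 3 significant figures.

205 L

n(H2O) = PV/RT = (3.98 × 68.3) / (0.08206 × 1007.15) = 3.289 mol
n(H2) = (3/3) × 3.289 = 3.289 mol
V = nRT/P = 3.289 × 0.08206 × 563 / 0.742 = 204.8 L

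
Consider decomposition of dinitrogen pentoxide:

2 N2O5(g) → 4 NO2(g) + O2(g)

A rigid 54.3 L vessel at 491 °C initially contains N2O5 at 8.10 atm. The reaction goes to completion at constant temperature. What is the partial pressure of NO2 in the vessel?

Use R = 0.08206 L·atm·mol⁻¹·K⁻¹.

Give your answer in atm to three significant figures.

n(N2O5)₀ = PV/RT = (8.10 × 54.3) / (0.08206 × 764.15) = 7.014 mol
n(NO2) = (4/2) × 7.014 = 14.03 mol
P(NO2) = nRT/V = 14.03 × 0.08206 × 764.15 / 54.3 = 16.20 atm

16.2 atm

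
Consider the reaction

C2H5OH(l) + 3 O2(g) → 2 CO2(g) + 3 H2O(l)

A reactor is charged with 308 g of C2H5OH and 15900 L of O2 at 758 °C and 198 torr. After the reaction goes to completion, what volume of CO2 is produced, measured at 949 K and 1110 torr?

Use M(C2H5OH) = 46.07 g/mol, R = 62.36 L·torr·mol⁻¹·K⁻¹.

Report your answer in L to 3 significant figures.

n(C2H5OH) = 308 / 46.07 = 6.685 mol
n(O2) = PV/RT = (198 × 15900) / (62.36 × 1031.15) = 48.96 mol
For 6.685 mol C2H5OH, stoichiometry requires (3/1) × 6.685 = 20.05 mol O2; 48.96 mol is available, so C2H5OH is limiting.
n(CO2) = (2/1) × 6.685 = 13.37 mol
V(CO2) = nRT/P = 13.37 × 62.36 × 949 / 1110 = 712.8 L

713 L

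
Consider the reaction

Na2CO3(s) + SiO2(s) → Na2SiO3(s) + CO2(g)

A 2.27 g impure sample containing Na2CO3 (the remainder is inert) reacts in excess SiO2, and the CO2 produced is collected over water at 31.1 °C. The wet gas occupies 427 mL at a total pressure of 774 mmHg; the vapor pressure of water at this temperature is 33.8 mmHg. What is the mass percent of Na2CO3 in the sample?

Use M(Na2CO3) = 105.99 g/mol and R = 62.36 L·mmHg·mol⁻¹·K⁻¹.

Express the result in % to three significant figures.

77.8 %

P(CO2) = 774 − 33.8 = 740.2 mmHg
n(CO2) = PV/RT = (740.2 × 0.4270) / (62.36 × 304.25) = 0.01666 mol
n(Na2CO3) = (1/1) × 0.01666 = 0.01666 mol
m(Na2CO3) = 0.01666 × 105.99 = 1.766 g
%Na2CO3 = 1.766 / 2.27 × 100 = 77.80%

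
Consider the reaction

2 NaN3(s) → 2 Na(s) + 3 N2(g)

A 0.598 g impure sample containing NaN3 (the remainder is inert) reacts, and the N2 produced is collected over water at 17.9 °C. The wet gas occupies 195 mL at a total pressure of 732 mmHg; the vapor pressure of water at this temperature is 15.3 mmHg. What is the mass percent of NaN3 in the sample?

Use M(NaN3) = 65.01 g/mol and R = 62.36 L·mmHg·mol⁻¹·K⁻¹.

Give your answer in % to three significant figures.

P(N2) = 732 − 15.3 = 716.7 mmHg
n(N2) = PV/RT = (716.7 × 0.1950) / (62.36 × 291.05) = 0.007700 mol
n(NaN3) = (2/3) × 0.007700 = 0.005133 mol
m(NaN3) = 0.005133 × 65.01 = 0.3337 g
%NaN3 = 0.3337 / 0.598 × 100 = 55.80%

55.8 %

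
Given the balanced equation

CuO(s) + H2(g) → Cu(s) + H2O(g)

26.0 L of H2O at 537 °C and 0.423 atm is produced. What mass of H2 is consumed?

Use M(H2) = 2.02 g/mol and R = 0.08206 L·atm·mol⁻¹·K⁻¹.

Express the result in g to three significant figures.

n(H2O) = PV/RT = (0.423 × 26.0) / (0.08206 × 810.15) = 0.1654 mol
n(H2) = (1/1) × 0.1654 = 0.1654 mol
m(H2) = 0.1654 × 2.02 = 0.3341 g

0.334 g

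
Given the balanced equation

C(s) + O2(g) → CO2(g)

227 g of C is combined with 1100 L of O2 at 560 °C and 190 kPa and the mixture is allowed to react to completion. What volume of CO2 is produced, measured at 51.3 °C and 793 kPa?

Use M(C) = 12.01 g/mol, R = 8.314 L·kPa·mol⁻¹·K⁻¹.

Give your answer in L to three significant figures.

64.3 L

n(C) = 227 / 12.01 = 18.90 mol
n(O2) = PV/RT = (190 × 1100) / (8.314 × 833.15) = 30.17 mol
For 18.90 mol C, stoichiometry requires (1/1) × 18.90 = 18.90 mol O2; 30.17 mol is available, so C is limiting.
n(CO2) = (1/1) × 18.90 = 18.90 mol
V(CO2) = nRT/P = 18.90 × 8.314 × 324.45 / 793 = 64.29 L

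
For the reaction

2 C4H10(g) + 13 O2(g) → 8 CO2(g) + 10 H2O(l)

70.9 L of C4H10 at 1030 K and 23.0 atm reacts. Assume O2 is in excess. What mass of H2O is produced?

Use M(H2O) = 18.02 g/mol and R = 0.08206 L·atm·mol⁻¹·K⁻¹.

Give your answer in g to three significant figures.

1740 g

n(C4H10) = PV/RT = (23.0 × 70.9) / (0.08206 × 1030) = 19.29 mol
n(H2O) = (10/2) × 19.29 = 96.45 mol
m(H2O) = 96.45 × 18.02 = 1738 g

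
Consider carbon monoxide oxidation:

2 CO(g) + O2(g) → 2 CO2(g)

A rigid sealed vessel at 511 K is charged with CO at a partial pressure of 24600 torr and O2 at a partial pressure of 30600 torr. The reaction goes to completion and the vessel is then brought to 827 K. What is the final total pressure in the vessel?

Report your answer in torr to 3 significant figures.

69400 torr

Because the vessel is rigid and T is held at 511 K, work the stoichiometry in partial pressures (P_i = n_iRT/V).
P(O2) required for 24600 torr of CO = (1/2) × 24600 = 12300 torr; available 30600 torr, so CO is limiting.
P(O2) remaining = 30600 − (1/2) × 24600 = 18300 torr
P(gaseous products) = (2)/2 × 24600 = 24600 torr
P_total at 511 K = 18300 + 24600 = 42900 torr
Scaling to 827 K: P = 42900 × 827/511 = 69430 torr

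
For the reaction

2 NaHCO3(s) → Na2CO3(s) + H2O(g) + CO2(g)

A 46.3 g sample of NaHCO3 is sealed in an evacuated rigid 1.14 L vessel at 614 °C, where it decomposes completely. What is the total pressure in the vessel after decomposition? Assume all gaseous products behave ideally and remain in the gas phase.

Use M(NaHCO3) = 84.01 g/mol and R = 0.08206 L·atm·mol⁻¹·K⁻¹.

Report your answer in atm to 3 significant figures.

n(NaHCO3) = 46.3 / 84.01 = 0.5511 mol
n(gas produced) = (2/2) × 0.5511 = 0.5511 mol
P = nRT/V = 0.5511 × 0.08206 × 887.15 / 1.14 = 35.19 atm

35.2 atm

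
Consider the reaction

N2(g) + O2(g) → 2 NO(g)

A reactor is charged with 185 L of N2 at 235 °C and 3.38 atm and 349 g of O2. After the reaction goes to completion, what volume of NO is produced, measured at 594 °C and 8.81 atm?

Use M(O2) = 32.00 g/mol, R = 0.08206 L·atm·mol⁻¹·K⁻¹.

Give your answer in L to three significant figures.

176 L

n(N2) = PV/RT = (3.38 × 185) / (0.08206 × 508.15) = 15.00 mol
n(O2) = 349 / 32.00 = 10.91 mol
For 15.00 mol N2, stoichiometry requires (1/1) × 15.00 = 15.00 mol O2; 10.91 mol is available, so O2 is limiting.
n(NO) = (2/1) × 10.91 = 21.82 mol
V(NO) = nRT/P = 21.82 × 0.08206 × 867.15 / 8.81 = 176.2 L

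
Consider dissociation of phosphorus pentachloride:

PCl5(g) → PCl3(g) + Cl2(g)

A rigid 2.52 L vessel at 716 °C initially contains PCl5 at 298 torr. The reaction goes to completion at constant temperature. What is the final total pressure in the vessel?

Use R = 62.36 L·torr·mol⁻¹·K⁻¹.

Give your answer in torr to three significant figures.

596 torr

At constant T and V, P ∝ n(gas): 1 mol gas → 2 mol gas.
P_final = (2/1) × 298 = 596.0 torr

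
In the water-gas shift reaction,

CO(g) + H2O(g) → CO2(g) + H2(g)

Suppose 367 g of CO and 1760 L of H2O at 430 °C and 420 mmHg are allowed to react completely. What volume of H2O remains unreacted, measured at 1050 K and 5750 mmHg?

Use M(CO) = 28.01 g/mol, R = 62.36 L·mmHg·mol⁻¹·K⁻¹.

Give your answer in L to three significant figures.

n(CO) = 367 / 28.01 = 13.10 mol
n(H2O) = PV/RT = (420 × 1760) / (62.36 × 703.15) = 16.86 mol
For 13.10 mol CO, stoichiometry requires (1/1) × 13.10 = 13.10 mol H2O; 16.86 mol is available, so CO is limiting.
n(H2O) consumed = (1/1) × 13.10 = 13.10 mol; remaining = 16.86 − 13.10 = 3.760 mol
V(H2O) = nRT/P = 3.760 × 62.36 × 1050 / 5750 = 42.82 L

42.8 L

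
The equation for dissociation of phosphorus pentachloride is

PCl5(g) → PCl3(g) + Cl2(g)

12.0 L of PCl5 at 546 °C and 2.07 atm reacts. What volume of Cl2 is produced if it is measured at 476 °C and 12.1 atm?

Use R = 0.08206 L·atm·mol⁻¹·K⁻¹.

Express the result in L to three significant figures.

1.88 L

n(PCl5) = PV/RT = (2.07 × 12.0) / (0.08206 × 819.15) = 0.3695 mol
n(Cl2) = (1/1) × 0.3695 = 0.3695 mol
V = nRT/P = 0.3695 × 0.08206 × 749.15 / 12.1 = 1.877 L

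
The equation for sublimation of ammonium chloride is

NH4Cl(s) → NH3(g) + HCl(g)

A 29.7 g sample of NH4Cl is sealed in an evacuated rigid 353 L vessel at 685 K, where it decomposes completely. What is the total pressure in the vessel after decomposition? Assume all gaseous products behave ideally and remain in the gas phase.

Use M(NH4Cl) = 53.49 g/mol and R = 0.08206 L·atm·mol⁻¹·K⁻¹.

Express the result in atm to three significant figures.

0.177 atm

n(NH4Cl) = 29.7 / 53.49 = 0.5552 mol
n(gas produced) = (2/1) × 0.5552 = 1.110 mol
P = nRT/V = 1.110 × 0.08206 × 685 / 353 = 0.1768 atm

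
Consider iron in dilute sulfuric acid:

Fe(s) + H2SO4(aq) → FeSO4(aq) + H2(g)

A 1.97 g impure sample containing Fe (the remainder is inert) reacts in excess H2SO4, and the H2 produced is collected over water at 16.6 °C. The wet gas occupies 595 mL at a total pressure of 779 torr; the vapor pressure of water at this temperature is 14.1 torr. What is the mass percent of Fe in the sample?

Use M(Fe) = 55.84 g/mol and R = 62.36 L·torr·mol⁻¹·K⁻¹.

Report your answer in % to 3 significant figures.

71.4 %

P(H2) = 779 − 14.1 = 764.9 torr
n(H2) = PV/RT = (764.9 × 0.5950) / (62.36 × 289.75) = 0.02519 mol
n(Fe) = (1/1) × 0.02519 = 0.02519 mol
m(Fe) = 0.02519 × 55.84 = 1.407 g
%Fe = 1.407 / 1.97 × 100 = 71.42%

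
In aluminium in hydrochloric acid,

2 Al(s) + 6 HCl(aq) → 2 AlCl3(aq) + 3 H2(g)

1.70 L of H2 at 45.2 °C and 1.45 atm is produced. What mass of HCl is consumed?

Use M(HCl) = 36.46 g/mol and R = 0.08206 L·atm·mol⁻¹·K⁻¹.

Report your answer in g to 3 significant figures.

6.88 g

n(H2) = PV/RT = (1.45 × 1.70) / (0.08206 × 318.35) = 0.09436 mol
n(HCl) = (6/3) × 0.09436 = 0.1887 mol
m(HCl) = 0.1887 × 36.46 = 6.880 g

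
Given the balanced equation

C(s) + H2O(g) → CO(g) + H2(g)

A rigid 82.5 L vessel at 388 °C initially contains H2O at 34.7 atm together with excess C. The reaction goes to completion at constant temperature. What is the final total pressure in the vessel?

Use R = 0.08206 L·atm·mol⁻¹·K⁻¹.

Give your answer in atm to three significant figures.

69.4 atm

Rigid vessel, constant T ⇒ P scales with total gas moles (1 → 2).
P_final = (2/1) × 34.7 = 69.40 atm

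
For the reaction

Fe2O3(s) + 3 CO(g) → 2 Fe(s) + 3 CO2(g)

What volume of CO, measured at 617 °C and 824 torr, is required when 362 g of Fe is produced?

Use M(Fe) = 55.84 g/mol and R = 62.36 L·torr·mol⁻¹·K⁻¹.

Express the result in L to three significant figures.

655 L

n(Fe) = 362.0 / 55.84 = 6.483 mol
n(CO) = (3/2) × 6.483 = 9.724 mol
V = nRT/P = 9.724 × 62.36 × 890.15 / 824 = 655.1 L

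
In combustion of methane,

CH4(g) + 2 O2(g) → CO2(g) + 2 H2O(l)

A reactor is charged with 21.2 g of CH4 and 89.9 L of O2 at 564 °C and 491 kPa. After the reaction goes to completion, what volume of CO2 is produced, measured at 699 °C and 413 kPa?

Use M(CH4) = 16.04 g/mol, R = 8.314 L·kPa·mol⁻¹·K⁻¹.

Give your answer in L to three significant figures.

n(CH4) = 21.2 / 16.04 = 1.322 mol
n(O2) = PV/RT = (491 × 89.9) / (8.314 × 837.15) = 6.342 mol
For 1.322 mol CH4, stoichiometry requires (2/1) × 1.322 = 2.644 mol O2; 6.342 mol is available, so CH4 is limiting.
n(CO2) = (1/1) × 1.322 = 1.322 mol
V(CO2) = nRT/P = 1.322 × 8.314 × 972.15 / 413 = 25.87 L

25.9 L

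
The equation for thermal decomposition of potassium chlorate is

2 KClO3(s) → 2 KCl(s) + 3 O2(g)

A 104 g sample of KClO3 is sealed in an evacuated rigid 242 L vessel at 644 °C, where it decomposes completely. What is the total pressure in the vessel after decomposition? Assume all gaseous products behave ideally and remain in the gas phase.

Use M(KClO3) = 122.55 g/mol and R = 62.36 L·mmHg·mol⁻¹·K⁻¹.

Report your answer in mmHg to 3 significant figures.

n(KClO3) = 104 / 122.55 = 0.8486 mol
n(gas produced) = (3/2) × 0.8486 = 1.273 mol
P = nRT/V = 1.273 × 62.36 × 917.15 / 242 = 300.9 mmHg

301 mmHg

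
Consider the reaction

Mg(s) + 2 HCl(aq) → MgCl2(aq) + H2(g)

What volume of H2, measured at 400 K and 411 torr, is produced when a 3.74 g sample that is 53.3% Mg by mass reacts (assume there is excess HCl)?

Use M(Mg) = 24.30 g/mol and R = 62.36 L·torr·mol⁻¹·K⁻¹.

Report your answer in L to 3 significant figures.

4.98 L

mass of Mg = 3.74 × 53.3/100 = 1.993 g
n(Mg) = 1.993 / 24.30 = 0.08202 mol
n(H2) = (1/1) × 0.08202 = 0.08202 mol
V = nRT/P = 0.08202 × 62.36 × 400 / 411 = 4.978 L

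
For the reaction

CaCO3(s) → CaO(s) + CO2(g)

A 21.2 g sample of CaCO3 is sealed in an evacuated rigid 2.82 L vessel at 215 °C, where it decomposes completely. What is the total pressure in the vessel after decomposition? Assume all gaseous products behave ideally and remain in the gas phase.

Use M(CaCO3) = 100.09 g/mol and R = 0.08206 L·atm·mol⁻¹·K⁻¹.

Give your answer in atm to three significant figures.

3.01 atm

n(CaCO3) = 21.2 / 100.09 = 0.2118 mol
n(gas produced) = (1/1) × 0.2118 = 0.2118 mol
P = nRT/V = 0.2118 × 0.08206 × 488.15 / 2.82 = 3.009 atm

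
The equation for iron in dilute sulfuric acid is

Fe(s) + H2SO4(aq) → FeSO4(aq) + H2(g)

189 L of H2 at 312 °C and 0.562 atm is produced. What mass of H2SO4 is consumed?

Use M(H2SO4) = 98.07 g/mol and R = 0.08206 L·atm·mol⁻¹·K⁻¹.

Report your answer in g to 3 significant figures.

n(H2) = PV/RT = (0.562 × 189) / (0.08206 × 585.15) = 2.212 mol
n(H2SO4) = (1/1) × 2.212 = 2.212 mol
m(H2SO4) = 2.212 × 98.07 = 216.9 g

217 g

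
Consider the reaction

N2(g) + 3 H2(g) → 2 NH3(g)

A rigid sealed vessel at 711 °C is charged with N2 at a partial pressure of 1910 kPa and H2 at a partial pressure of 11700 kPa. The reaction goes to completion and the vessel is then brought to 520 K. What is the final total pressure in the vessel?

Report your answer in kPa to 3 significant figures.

5170 kPa

Because the vessel is rigid and T is held at 711 °C, work the stoichiometry in partial pressures (P_i = n_iRT/V).
P(H2) required for 1910 kPa of N2 = (3/1) × 1910 = 5730 kPa; available 11700 kPa, so N2 is limiting.
P(H2) remaining = 11700 − (3/1) × 1910 = 5970 kPa
P(gaseous products) = (2)/1 × 1910 = 3820 kPa
P_total at 711 °C = 5970 + 3820 = 9790 kPa
Scaling to 520 K: P = 9790 × 520/984.15 = 5173 kPa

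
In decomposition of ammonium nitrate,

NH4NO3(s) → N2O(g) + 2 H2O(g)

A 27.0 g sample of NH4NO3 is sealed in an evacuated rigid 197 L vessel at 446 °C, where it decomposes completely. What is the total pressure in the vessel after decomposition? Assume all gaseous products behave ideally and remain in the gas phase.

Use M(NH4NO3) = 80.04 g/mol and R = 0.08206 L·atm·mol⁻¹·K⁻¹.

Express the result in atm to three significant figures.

0.303 atm

n(NH4NO3) = 27.0 / 80.04 = 0.3373 mol
n(gas produced) = (3/1) × 0.3373 = 1.012 mol
P = nRT/V = 1.012 × 0.08206 × 719.15 / 197 = 0.3032 atm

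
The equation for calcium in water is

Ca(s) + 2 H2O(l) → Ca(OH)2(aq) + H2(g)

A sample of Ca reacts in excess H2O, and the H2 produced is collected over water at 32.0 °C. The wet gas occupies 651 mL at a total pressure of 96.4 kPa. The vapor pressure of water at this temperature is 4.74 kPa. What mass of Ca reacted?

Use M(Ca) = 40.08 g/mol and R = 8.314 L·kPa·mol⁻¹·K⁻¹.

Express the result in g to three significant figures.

0.943 g

P(H2) = 96.4 − 4.74 = 91.66 kPa
n(H2) = PV/RT = (91.66 × 0.6510) / (8.314 × 305.15) = 0.02352 mol
n(Ca) = (1/1) × 0.02352 = 0.02352 mol
m(Ca) = 0.02352 × 40.08 = 0.9427 g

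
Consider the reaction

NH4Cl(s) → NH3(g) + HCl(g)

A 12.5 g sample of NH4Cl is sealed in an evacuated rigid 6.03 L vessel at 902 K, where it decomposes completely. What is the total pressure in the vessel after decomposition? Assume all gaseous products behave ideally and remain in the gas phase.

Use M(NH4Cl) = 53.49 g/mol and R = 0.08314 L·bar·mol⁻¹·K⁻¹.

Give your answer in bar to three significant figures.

n(NH4Cl) = 12.5 / 53.49 = 0.2337 mol
n(gas produced) = (2/1) × 0.2337 = 0.4674 mol
P = nRT/V = 0.4674 × 0.08314 × 902 / 6.03 = 5.813 bar

5.81 bar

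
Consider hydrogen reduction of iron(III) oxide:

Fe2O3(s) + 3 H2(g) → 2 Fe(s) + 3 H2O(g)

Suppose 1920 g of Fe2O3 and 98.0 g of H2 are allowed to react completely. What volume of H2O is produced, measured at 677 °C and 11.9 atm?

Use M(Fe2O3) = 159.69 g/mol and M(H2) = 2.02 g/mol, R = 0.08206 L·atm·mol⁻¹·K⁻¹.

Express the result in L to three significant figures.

n(Fe2O3) = 1920 / 159.69 = 12.02 mol
n(H2) = 98.0 / 2.02 = 48.51 mol
For 12.02 mol Fe2O3, stoichiometry requires (3/1) × 12.02 = 36.06 mol H2; 48.51 mol is available, so Fe2O3 is limiting.
n(H2O) = (3/1) × 12.02 = 36.06 mol
V(H2O) = nRT/P = 36.06 × 0.08206 × 950.15 / 11.9 = 236.3 L

236 L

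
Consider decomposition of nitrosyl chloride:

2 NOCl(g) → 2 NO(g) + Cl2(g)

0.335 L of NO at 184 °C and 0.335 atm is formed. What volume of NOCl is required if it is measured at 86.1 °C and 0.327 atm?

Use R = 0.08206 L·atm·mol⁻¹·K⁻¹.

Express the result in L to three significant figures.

n(NO) = PV/RT = (0.335 × 0.335) / (0.08206 × 457.15) = 0.002992 mol
n(NOCl) = (2/2) × 0.002992 = 0.002992 mol
V = nRT/P = 0.002992 × 0.08206 × 359.25 / 0.327 = 0.2697 L

0.270 L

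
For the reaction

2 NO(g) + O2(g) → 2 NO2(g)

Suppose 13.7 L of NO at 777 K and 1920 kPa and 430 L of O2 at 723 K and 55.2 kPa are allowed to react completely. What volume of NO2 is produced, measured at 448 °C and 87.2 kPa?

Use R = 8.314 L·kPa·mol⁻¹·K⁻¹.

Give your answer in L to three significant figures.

n(NO) = PV/RT = (1920 × 13.7) / (8.314 × 777) = 4.072 mol
n(O2) = PV/RT = (55.2 × 430) / (8.314 × 723) = 3.949 mol
For 4.072 mol NO, stoichiometry requires (1/2) × 4.072 = 2.036 mol O2; 3.949 mol is available, so NO is limiting.
n(NO2) = (2/2) × 4.072 = 4.072 mol
V(NO2) = nRT/P = 4.072 × 8.314 × 721.15 / 87.2 = 280.0 L

280 L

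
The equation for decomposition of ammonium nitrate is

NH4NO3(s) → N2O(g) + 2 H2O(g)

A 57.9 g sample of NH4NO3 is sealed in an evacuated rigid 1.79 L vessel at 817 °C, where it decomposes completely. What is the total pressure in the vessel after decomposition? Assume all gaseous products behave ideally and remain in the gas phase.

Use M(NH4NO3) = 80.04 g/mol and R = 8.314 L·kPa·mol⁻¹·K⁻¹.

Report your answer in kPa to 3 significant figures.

n(NH4NO3) = 57.9 / 80.04 = 0.7234 mol
n(gas produced) = (3/1) × 0.7234 = 2.170 mol
P = nRT/V = 2.170 × 8.314 × 1090.15 / 1.79 = 10990 kPa

11000 kPa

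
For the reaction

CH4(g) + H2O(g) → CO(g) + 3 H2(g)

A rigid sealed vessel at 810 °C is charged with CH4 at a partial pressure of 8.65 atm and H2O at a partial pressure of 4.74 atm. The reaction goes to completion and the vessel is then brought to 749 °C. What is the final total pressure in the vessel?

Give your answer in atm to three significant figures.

With V and T fixed, P_i ∝ n_i, so the mole ratios apply directly to partial pressures at 810 °C.
P(H2O) required for 8.65 atm of CH4 = (1/1) × 8.65 = 8.650 atm; available 4.74 atm, so H2O is limiting.
P(CH4) remaining = 8.65 − (1/1) × 4.74 = 3.910 atm
P(gaseous products) = (1+3)/1 × 4.74 = 18.96 atm
P_total at 810 °C = 3.910 + 18.96 = 22.87 atm
Scaling to 749 °C: P = 22.87 × 1022.15/1083.15 = 21.58 atm

21.6 atm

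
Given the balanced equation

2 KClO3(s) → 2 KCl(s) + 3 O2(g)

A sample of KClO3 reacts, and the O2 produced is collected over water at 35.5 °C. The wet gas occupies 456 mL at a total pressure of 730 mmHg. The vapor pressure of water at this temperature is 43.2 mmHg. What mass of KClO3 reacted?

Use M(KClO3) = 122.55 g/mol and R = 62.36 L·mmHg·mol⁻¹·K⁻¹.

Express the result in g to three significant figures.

1.33 g

P(O2) = 730 − 43.2 = 686.8 mmHg
n(O2) = PV/RT = (686.8 × 0.4560) / (62.36 × 308.65) = 0.01627 mol
n(KClO3) = (2/3) × 0.01627 = 0.01085 mol
m(KClO3) = 0.01085 × 122.55 = 1.330 g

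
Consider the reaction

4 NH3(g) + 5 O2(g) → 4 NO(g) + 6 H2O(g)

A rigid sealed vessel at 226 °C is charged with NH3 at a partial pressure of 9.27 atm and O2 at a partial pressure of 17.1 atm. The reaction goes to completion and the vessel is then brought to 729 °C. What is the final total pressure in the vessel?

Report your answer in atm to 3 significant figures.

57.6 atm

At constant V, partial pressures at 226 °C are proportional to moles, so apply stoichiometry directly to pressures.
P(O2) required for 9.27 atm of NH3 = (5/4) × 9.27 = 11.59 atm; available 17.1 atm, so NH3 is limiting.
P(O2) remaining = 17.1 − (5/4) × 9.27 = 5.513 atm
P(gaseous products) = (4+6)/4 × 9.27 = 23.17 atm
P_total at 226 °C = 5.513 + 23.17 = 28.68 atm
Scaling to 729 °C: P = 28.68 × 1002.15/499.15 = 57.58 atm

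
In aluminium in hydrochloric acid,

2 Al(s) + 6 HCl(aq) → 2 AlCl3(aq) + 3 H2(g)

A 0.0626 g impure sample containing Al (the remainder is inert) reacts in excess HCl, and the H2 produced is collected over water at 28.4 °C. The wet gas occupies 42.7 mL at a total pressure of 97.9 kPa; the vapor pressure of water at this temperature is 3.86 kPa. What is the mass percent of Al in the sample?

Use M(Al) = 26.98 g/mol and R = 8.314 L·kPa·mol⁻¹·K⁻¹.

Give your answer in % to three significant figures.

46.0 %

P(H2) = 97.9 − 3.86 = 94.04 kPa
n(H2) = PV/RT = (94.04 × 0.04270) / (8.314 × 301.55) = 0.001602 mol
n(Al) = (2/3) × 0.001602 = 0.001068 mol
m(Al) = 0.001068 × 26.98 = 0.02881 g
%Al = 0.02881 / 0.0626 × 100 = 46.02%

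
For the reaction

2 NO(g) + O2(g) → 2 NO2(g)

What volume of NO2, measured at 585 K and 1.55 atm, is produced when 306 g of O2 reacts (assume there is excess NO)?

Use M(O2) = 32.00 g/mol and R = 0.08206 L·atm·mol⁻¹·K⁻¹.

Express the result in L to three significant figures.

592 L

n(O2) = 306.0 / 32.00 = 9.562 mol
n(NO2) = (2/1) × 9.562 = 19.12 mol
V = nRT/P = 19.12 × 0.08206 × 585 / 1.55 = 592.2 L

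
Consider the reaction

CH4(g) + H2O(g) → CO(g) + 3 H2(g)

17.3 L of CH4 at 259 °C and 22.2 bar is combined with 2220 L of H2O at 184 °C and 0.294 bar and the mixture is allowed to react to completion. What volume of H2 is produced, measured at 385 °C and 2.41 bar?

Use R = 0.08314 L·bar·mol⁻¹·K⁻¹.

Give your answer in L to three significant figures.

n(CH4) = PV/RT = (22.2 × 17.3) / (0.08314 × 532.15) = 8.681 mol
n(H2O) = PV/RT = (0.294 × 2220) / (0.08314 × 457.15) = 17.17 mol
For 8.681 mol CH4, stoichiometry requires (1/1) × 8.681 = 8.681 mol H2O; 17.17 mol is available, so CH4 is limiting.
n(H2) = (3/1) × 8.681 = 26.04 mol
V(H2) = nRT/P = 26.04 × 0.08314 × 658.15 / 2.41 = 591.2 L

591 L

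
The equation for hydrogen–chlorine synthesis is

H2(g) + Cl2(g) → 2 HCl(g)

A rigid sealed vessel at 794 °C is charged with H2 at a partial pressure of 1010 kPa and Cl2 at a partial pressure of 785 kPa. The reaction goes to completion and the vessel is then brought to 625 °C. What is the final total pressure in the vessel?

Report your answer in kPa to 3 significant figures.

Because the vessel is rigid and T is held at 794 °C, work the stoichiometry in partial pressures (P_i = n_iRT/V).
P(Cl2) required for 1010 kPa of H2 = (1/1) × 1010 = 1010 kPa; available 785 kPa, so Cl2 is limiting.
P(H2) remaining = 1010 − (1/1) × 785 = 225.0 kPa
P(gaseous products) = (2)/1 × 785 = 1570 kPa
P_total at 794 °C = 225.0 + 1570 = 1795 kPa
Scaling to 625 °C: P = 1795 × 898.15/1067.15 = 1511 kPa

1510 kPa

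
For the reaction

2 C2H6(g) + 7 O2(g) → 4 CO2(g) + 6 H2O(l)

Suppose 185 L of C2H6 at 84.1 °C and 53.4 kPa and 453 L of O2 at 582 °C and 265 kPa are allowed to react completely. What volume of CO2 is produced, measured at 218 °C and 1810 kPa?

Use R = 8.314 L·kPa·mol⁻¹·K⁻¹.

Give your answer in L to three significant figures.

15.0 L

n(C2H6) = PV/RT = (53.4 × 185) / (8.314 × 357.25) = 3.326 mol
n(O2) = PV/RT = (265 × 453) / (8.314 × 855.15) = 16.88 mol
For 3.326 mol C2H6, stoichiometry requires (7/2) × 3.326 = 11.64 mol O2; 16.88 mol is available, so C2H6 is limiting.
n(CO2) = (4/2) × 3.326 = 6.652 mol
V(CO2) = nRT/P = 6.652 × 8.314 × 491.15 / 1810 = 15.01 L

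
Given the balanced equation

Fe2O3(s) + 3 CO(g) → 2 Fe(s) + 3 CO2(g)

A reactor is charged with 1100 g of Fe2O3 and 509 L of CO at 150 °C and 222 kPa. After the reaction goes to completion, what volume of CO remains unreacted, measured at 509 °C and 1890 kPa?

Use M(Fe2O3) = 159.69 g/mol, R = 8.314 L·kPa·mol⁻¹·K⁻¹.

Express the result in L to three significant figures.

39.4 L

n(Fe2O3) = 1100 / 159.69 = 6.888 mol
n(CO) = PV/RT = (222 × 509) / (8.314 × 423.15) = 32.12 mol
For 6.888 mol Fe2O3, stoichiometry requires (3/1) × 6.888 = 20.66 mol CO; 32.12 mol is available, so Fe2O3 is limiting.
n(CO) consumed = (3/1) × 6.888 = 20.66 mol; remaining = 32.12 − 20.66 = 11.46 mol
V(CO) = nRT/P = 11.46 × 8.314 × 782.15 / 1890 = 39.43 L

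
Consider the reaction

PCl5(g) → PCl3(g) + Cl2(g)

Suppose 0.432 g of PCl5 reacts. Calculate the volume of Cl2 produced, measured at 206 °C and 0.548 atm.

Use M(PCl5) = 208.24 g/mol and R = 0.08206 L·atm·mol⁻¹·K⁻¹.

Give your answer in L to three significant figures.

n(PCl5) = 0.4320 / 208.24 = 0.002075 mol
n(Cl2) = (1/1) × 0.002075 = 0.002075 mol
V = nRT/P = 0.002075 × 0.08206 × 479.15 / 0.548 = 0.1489 L

0.149 L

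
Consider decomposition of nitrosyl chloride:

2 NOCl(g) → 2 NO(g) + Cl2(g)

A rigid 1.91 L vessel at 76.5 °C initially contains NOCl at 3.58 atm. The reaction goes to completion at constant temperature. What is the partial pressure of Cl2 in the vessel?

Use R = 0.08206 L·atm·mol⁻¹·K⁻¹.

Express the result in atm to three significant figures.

n(NOCl)₀ = PV/RT = (3.58 × 1.91) / (0.08206 × 349.65) = 0.2383 mol
n(Cl2) = (1/2) × 0.2383 = 0.1192 mol
P(Cl2) = nRT/V = 0.1192 × 0.08206 × 349.65 / 1.91 = 1.791 atm

1.79 atm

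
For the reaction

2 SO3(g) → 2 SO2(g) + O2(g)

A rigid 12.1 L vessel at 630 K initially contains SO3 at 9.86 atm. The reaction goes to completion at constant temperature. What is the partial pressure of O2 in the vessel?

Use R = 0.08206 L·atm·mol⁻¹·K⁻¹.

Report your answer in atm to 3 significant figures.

4.93 atm

n(SO3)₀ = PV/RT = (9.86 × 12.1) / (0.08206 × 630) = 2.308 mol
n(O2) = (1/2) × 2.308 = 1.154 mol
P(O2) = nRT/V = 1.154 × 0.08206 × 630 / 12.1 = 4.931 atm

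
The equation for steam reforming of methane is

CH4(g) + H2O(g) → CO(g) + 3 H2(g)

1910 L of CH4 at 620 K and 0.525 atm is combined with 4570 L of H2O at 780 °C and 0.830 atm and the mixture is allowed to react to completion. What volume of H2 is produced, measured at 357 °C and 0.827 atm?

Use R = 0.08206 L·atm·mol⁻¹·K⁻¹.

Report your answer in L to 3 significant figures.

n(CH4) = PV/RT = (0.525 × 1910) / (0.08206 × 620) = 19.71 mol
n(H2O) = PV/RT = (0.830 × 4570) / (0.08206 × 1053.15) = 43.89 mol
For 19.71 mol CH4, stoichiometry requires (1/1) × 19.71 = 19.71 mol H2O; 43.89 mol is available, so CH4 is limiting.
n(H2) = (3/1) × 19.71 = 59.13 mol
V(H2) = nRT/P = 59.13 × 0.08206 × 630.15 / 0.827 = 3697 L

3700 L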